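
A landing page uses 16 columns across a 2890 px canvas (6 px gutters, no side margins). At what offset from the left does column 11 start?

1810 px

16c + 15·6 = 2890 → 16c = 2800 → c = 175 px.
No margin, so column 11 starts at 10·(column + gutter) = 10·181 = 1810 px.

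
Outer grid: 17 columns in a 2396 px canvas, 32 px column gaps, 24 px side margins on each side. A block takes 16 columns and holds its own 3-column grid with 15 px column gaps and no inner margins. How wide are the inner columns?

Take off 48 px of margins, leaving 2348 px.
17 columns + 16 column gaps: 17c + 16·32 = 2348.
17c = 2348 − 512 = 1836, so c = 108 px.
Span of 16: 16·108 + 15·32 = 1728 + 480 = 2208 px.
Subtracting 2 column gaps of 15 leaves 2178 for 3 columns, so d = 726 px.

726 px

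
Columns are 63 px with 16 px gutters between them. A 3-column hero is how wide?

221 px

3 columns plus 2 gutters: 189 + 32 = 221 px.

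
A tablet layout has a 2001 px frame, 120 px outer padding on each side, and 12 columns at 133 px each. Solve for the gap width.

Take off 240 px of margins, leaving 1761 px.
12 columns take 12·133 = 1596 px; remaining 165 splits into 11 gaps.
g = 165 / 11 = 15 px.

15 px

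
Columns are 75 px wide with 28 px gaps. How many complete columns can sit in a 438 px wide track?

4 columns: 4·75 + 3·28 = 384 px ≤ 438.
5 columns: 487 px > 438. So 4.

4 columns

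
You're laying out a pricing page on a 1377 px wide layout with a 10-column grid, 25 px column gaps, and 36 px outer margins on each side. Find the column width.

Take off 72 px of margins, leaving 1305 px.
10 columns + 9 column gaps: 10c + 9·25 = 1305.
10c = 1305 − 225 = 1080, so c = 108 px.

108 px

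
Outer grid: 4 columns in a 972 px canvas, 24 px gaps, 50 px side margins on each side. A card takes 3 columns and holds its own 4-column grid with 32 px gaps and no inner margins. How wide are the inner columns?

Take off 100 px of margins, leaving 872 px.
4 columns + 3 gaps: 4c + 3·24 = 872.
4c = 872 − 72 = 800, so c = 200 px.
3-column span = 3·200 + 2·24 = 648 px.
4d + 3·32 = 648 → 4d = 552 → d = 138 px.

138 px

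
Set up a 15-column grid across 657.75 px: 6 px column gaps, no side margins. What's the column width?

38.25 px

15c + 14·6 = 657.75 → 15c = 573.75 → c = 38.25 px.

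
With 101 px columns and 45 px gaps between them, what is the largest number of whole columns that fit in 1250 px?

k columns need k·101 + (k−1)·45 = k·146 − 45.
k·146 − 45 ≤ 1250 → k ≤ 1295 / 146 ≈ 8.87, so k = 8.

8 columns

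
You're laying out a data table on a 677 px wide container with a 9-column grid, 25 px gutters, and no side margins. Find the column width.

9 columns + 8 gutters: 9c + 8·25 = 677.
9c = 677 − 200 = 477, so c = 53 px.

53 px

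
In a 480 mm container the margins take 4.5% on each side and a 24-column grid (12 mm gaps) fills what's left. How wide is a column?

Margins: 4.5% × 480 = 21.6 mm each, so content = 480 − 43.2 = 436.8 mm.
24 columns + 23 gaps: 24c + 23·12 = 436.8.
24c = 436.8 − 276 = 160.8, so c = 6.7 mm.

6.7 mm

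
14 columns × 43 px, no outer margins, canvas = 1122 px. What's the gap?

40 px

14·43 + 13g = 1122 → 13g = 520 → g = 40 px.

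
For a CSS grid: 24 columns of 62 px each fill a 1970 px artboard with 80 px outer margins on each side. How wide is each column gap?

14 px

Content width = 1970 − 2·80 = 1810 px.
24·62 + 23g = 1810 → 23g = 322 → g = 14 px.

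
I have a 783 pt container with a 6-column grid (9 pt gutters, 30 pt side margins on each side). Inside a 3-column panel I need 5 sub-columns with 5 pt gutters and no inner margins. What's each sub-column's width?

Subtract both margins: 783 − 2·30 = 723 pt.
6c + 5·9 = 723 → 6c = 678 → c = 113 pt.
3-column span = 3·113 + 2·9 = 357 pt.
5 columns + 4 gutters: 5d + 4·5 = 357.
5d = 357 − 20 = 337, so d = 67.4 pt.

67.4 pt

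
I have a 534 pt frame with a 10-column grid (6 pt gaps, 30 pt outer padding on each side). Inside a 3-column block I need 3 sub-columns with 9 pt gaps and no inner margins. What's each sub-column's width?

40 pt

Subtract both margins: 534 − 2·30 = 474 pt.
10c + 9·6 = 474 → 10c = 420 → c = 42 pt.
Span of 3: 3·42 + 2·6 = 126 + 12 = 138 pt.
138 − 2·9 = 120; ÷3 gives d = 40 pt.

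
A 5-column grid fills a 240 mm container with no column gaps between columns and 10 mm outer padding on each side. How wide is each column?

Subtract both margins: 240 − 2·10 = 220 mm.
5c = 220 → c = 44 mm.

44 mm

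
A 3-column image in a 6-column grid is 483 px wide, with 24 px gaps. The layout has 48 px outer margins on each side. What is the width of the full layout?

3c + 2·24 = 483 → 3c = 435 → c = 145 px.
Total width: 2·48 + 6·145 + 5·24 = 1086 px.

1086 px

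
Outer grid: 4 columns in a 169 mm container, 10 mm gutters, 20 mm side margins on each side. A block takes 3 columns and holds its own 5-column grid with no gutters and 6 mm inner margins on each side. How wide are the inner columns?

Subtract both margins: 169 − 2·20 = 129 mm.
Subtracting 3 gutters of 10 leaves 99 for 4 columns, so c = 24.75 mm.
3-column span = 3·24.75 + 2·10 = 94.25 mm.
Inner content = 94.25 − 2·6 = 82.25 mm.
5d = 82.25 → d = 16.45 mm.

16.45 mm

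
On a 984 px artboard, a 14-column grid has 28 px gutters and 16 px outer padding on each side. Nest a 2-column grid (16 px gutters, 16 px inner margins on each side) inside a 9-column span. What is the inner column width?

277 px

Outer content = 984 − 2·16 = 952 px.
952 − 13·28 = 588; ÷14 gives c = 42 px.
9-column span = 9·42 + 8·28 = 602 px.
Inner content = 602 − 2·16 = 570 px.
570 − 1·16 = 554; ÷2 gives d = 277 px.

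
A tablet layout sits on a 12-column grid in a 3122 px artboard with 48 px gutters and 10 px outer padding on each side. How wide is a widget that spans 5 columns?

Content width = 3122 − 2·10 = 3102 px.
12c + 11·48 = 3102 → 12c = 2574 → c = 214.5 px.
5 columns plus 4 gutters: 1072.5 + 192 = 1264.5 px.

1264.5 px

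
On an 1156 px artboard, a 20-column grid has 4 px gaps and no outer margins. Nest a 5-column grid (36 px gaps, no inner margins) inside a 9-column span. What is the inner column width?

Subtracting 19 gaps of 4 leaves 1080 for 20 columns, so c = 54 px.
9-column span = 9·54 + 8·4 = 518 px.
5 columns + 4 gaps: 5d + 4·36 = 518.
5d = 518 − 144 = 374, so d = 74.8 px.

74.8 px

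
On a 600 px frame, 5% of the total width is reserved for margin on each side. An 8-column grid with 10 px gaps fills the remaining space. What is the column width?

Each margin = 5% of 600 = 30 px; content = 600 − 2·30 = 540 px.
8c + 7·10 = 540 → 8c = 470 → c = 58.75 px.

58.75 px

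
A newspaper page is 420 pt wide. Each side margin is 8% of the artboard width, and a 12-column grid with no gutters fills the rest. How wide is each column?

Margins: 8% × 420 = 33.6 pt each, so content = 420 − 67.2 = 352.8 pt.
12c = 352.8 → c = 29.4 pt.

29.4 pt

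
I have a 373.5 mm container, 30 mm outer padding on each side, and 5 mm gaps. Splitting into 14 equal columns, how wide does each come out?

Subtract both margins: 373.5 − 2·30 = 313.5 mm.
Subtracting 13 gaps of 5 leaves 248.5 for 14 columns, so c = 17.75 mm.

17.75 mm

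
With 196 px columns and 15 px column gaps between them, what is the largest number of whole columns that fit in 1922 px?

9 columns: 9·196 + 8·15 = 1884 px ≤ 1922.
10 columns: 2095 px > 1922. So 9.

9 columns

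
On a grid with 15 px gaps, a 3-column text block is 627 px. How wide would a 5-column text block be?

1055 px

Subtracting 2 gaps of 15 leaves 597 for 3 columns, so c = 199 px.
Span of 5: 5·199 + 4·15 = 995 + 60 = 1055 px.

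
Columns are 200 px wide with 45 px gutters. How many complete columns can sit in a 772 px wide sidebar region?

Each extra column adds 200 + 45 = 245 px.
(772 + 45) / 245 = 3.33, so 3 columns fit.

3 columns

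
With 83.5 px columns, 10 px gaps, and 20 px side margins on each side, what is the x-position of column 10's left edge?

861.5 px

Column 10 starts at margin + 9·(column + gutter) = 20 + 9·93.5 = 861.5 px.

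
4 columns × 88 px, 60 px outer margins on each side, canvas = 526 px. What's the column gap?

18 px

Take off 120 px of margins, leaving 406 px.
4·88 + 3g = 406 → 3g = 54 → g = 18 px.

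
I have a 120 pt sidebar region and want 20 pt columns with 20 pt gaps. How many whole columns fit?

3 columns

3 columns: 3·20 + 2·20 = 100 pt ≤ 120.
4 columns: 140 pt > 120. So 3.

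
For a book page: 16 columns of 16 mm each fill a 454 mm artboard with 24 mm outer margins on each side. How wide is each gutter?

10 mm

Subtract both margins: 454 − 2·24 = 406 mm.
16 columns take 16·16 = 256 mm; remaining 150 splits into 15 gutters.
g = 150 / 15 = 10 mm.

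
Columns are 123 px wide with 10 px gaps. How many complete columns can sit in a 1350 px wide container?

10 columns

10 columns: 10·123 + 9·10 = 1320 px ≤ 1350.
11 columns: 1453 px > 1350. So 10.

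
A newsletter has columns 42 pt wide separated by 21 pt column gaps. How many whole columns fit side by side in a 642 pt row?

10 columns: 10·42 + 9·21 = 609 pt ≤ 642.
11 columns: 672 pt > 642. So 10.

10 columns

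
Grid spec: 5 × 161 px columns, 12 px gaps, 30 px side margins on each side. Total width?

Container = 2·30 + 5·161 + 4·12 = 60 + 805 + 48 = 913 px.

913 px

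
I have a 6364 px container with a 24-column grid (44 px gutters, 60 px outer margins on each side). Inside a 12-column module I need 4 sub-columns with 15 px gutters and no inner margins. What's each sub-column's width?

Take off 120 px of margins, leaving 6244 px.
6244 − 23·44 = 5232; ÷24 gives c = 218 px.
Span of 12: 12·218 + 11·44 = 2616 + 484 = 3100 px.
4d + 3·15 = 3100 → 4d = 3055 → d = 763.75 px.

763.75 px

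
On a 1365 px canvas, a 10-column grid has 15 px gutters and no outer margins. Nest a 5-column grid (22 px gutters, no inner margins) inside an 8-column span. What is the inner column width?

10c + 9·15 = 1365 → 10c = 1230 → c = 123 px.
Span of 8: 8·123 + 7·15 = 984 + 105 = 1089 px.
5 columns + 4 gutters: 5d + 4·22 = 1089.
5d = 1089 − 88 = 1001, so d = 200.2 px.

200.2 px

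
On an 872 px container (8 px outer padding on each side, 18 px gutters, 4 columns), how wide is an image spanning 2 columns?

419 px

Inside the margins: 872 − 16 = 856 px.
856 − 3·18 = 802; ÷4 gives c = 200.5 px.
2 columns plus 1 gutter: 401 + 18 = 419 px.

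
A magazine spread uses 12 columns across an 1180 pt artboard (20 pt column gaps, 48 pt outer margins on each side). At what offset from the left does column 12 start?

Inside the margins: 1180 − 96 = 1084 pt.
Subtracting 11 column gaps of 20 leaves 864 for 12 columns, so c = 72 pt.
Before column 12: the margin + 11 columns + 11 column gaps.
Offset = 48 + 11·(72 + 20) = 48 + 1012 = 1060 pt.

1060 pt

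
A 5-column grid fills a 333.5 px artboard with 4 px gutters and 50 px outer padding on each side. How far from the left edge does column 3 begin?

145 px

Take off 100 px of margins, leaving 233.5 px.
5 columns + 4 gutters: 5c + 4·4 = 233.5.
5c = 233.5 − 16 = 217.5, so c = 43.5 px.
Before column 3: the margin + 2 columns + 2 gutters.
Offset = 50 + 2·(43.5 + 4) = 50 + 95 = 145 px.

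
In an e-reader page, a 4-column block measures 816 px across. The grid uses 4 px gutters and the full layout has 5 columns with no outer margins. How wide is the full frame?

4 columns + 3 gutters: 4c + 3·4 = 816.
4c = 816 − 12 = 804, so c = 201 px.
Frame = 5·201 + 4·4 = 1005 + 16 = 1021 px.

1021 px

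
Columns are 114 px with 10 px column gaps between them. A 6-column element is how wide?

Span of 6: 6·114 + 5·10 = 684 + 50 = 734 px.

734 px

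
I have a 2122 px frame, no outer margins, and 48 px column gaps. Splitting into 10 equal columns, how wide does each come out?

2122 − 9·48 = 1690; ÷10 gives c = 169 px.

169 px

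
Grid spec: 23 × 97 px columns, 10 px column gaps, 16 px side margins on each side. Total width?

2483 px

Artboard = 2·16 + 23·97 + 22·10 = 32 + 2231 + 220 = 2483 px.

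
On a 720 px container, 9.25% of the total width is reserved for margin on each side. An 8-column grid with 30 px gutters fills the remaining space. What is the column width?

47.1 px

Each margin = 9.25% of 720 = 66.6 px; content = 720 − 2·66.6 = 586.8 px.
Subtracting 7 gutters of 30 leaves 376.8 for 8 columns, so c = 47.1 px.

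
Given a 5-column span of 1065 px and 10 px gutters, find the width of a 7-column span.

1495 px

Subtracting 4 gutters of 10 leaves 1025 for 5 columns, so c = 205 px.
7 columns plus 6 gutters: 1435 + 60 = 1495 px.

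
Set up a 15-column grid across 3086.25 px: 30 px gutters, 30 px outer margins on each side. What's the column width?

Content width = 3086.25 − 2·30 = 3026.25 px.
15c + 14·30 = 3026.25 → 15c = 2606.25 → c = 173.75 px.

173.75 px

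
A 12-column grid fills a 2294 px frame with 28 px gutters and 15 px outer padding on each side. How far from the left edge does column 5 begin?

779 px

Content = 2294 − 2·15 = 2264 px.
2264 − 11·28 = 1956; ÷12 gives c = 163 px.
Column 5 starts at margin + 4·(column + gutter) = 15 + 4·191 = 779 px.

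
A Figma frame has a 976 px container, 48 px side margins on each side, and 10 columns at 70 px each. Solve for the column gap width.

Take off 96 px of margins, leaving 880 px.
Columns use 700 px, leaving 180 px across 9 column gaps = 20 px each.

20 px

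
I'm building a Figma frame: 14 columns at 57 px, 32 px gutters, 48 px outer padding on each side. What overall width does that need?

Total width: 2·48 + 14·57 + 13·32 = 1310 px.

1310 px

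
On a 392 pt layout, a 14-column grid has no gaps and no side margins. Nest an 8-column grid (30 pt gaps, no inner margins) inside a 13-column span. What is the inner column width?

19.25 pt

392 / 14 = 28 pt per column.
With no gaps, 13 columns span 13·28 = 364 pt.
Subtracting 7 gaps of 30 leaves 154 for 8 columns, so d = 19.25 pt.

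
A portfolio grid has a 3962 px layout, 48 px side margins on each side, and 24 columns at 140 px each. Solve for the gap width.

Content width = 3962 − 2·48 = 3866 px.
24 columns take 24·140 = 3360 px; remaining 506 splits into 23 gaps.
g = 506 / 23 = 22 px.

22 px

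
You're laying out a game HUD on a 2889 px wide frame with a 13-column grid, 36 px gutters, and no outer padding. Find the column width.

Subtracting 12 gutters of 36 leaves 2457 for 13 columns, so c = 189 px.

189 px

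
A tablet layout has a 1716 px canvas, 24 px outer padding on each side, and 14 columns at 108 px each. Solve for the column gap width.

12 px

Inside the margins: 1716 − 48 = 1668 px.
14·108 + 13g = 1668 → 13g = 156 → g = 12 px.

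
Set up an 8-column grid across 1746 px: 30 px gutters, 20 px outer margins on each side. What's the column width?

Content width = 1746 − 2·20 = 1706 px.
8 columns + 7 gutters: 8c + 7·30 = 1706.
8c = 1706 − 210 = 1496, so c = 187 px.

187 px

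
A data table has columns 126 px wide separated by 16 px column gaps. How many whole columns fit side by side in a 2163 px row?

15 columns

15 columns: 15·126 + 14·16 = 2114 px ≤ 2163.
16 columns: 2256 px > 2163. So 15.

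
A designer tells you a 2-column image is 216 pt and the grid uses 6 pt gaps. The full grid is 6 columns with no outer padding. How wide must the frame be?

660 pt

Subtracting 1 gap of 6 leaves 210 for 2 columns, so c = 105 pt.
Total width: 6·105 + 5·6 = 660 pt.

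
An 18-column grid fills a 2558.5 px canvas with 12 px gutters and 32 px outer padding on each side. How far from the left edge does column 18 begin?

Inside the margins: 2558.5 − 64 = 2494.5 px.
18c + 17·12 = 2494.5 → 18c = 2290.5 → c = 127.25 px.
Before column 18: the margin + 17 columns + 17 gutters.
Offset = 32 + 17·(127.25 + 12) = 32 + 2367.25 = 2399.25 px.

2399.25 px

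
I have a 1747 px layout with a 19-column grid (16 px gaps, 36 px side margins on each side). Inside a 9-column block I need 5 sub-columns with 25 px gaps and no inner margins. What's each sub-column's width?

137 px

Inside the margins: 1747 − 72 = 1675 px.
19c + 18·16 = 1675 → 19c = 1387 → c = 73 px.
9 columns plus 8 gaps: 657 + 128 = 785 px.
5 columns + 4 gaps: 5d + 4·25 = 785.
5d = 785 − 100 = 685, so d = 137 px.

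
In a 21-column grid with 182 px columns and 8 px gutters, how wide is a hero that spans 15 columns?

15-column span = 15·182 + 14·8 = 2842 px.

2842 px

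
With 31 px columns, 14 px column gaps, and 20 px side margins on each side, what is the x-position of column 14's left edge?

605 px

Column 14 starts at margin + 13·(column + gutter) = 20 + 13·45 = 605 px.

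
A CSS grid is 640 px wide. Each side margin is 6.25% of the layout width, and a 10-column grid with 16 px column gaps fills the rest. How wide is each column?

640 × (1 − 2·6.25%) = 640 × 87.5% = 560 px for the columns.
Subtracting 9 column gaps of 16 leaves 416 for 10 columns, so c = 41.6 px.

41.6 px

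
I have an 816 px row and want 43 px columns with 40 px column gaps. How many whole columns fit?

10 columns

10 columns: 10·43 + 9·40 = 790 px ≤ 816.
11 columns: 873 px > 816. So 10.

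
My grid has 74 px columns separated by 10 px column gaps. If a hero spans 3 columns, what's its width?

Span of 3: 3·74 + 2·10 = 222 + 20 = 242 px.

242 px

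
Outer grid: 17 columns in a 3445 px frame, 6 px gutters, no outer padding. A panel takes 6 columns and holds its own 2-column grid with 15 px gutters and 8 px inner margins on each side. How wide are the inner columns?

3445 − 16·6 = 3349; ÷17 gives c = 197 px.
Span of 6: 6·197 + 5·6 = 1182 + 30 = 1212 px.
Inner content = 1212 − 2·8 = 1196 px.
2 columns + 1 gutter: 2d + 1·15 = 1196.
2d = 1196 − 15 = 1181, so d = 590.5 px.

590.5 px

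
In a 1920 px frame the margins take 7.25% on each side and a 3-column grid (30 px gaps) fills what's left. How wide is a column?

Each margin = 7.25% of 1920 = 139.2 px; content = 1920 − 2·139.2 = 1641.6 px.
1641.6 − 2·30 = 1581.6; ÷3 gives c = 527.2 px.

527.2 px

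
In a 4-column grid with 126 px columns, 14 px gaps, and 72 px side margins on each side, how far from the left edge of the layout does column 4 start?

492 px

Before column 4: the margin + 3 columns + 3 gaps.
Offset = 72 + 3·(126 + 14) = 72 + 420 = 492 px.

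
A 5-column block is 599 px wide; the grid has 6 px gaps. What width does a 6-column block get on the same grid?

720 px

5c + 4·6 = 599 → 5c = 575 → c = 115 px.
Span of 6: 6·115 + 5·6 = 690 + 30 = 720 px.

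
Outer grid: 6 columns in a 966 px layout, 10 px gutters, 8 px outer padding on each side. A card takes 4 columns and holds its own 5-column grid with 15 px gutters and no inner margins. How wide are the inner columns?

114 px

Take off 16 px of margins, leaving 950 px.
Subtracting 5 gutters of 10 leaves 900 for 6 columns, so c = 150 px.
4-column span = 4·150 + 3·10 = 630 px.
5d + 4·15 = 630 → 5d = 570 → d = 114 px.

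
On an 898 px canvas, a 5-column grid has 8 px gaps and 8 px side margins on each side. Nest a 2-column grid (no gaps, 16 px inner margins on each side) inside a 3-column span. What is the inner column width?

Take off 16 px of margins, leaving 882 px.
5 columns + 4 gaps: 5c + 4·8 = 882.
5c = 882 − 32 = 850, so c = 170 px.
Span of 3: 3·170 + 2·8 = 510 + 16 = 526 px.
Inner content = 526 − 2·16 = 494 px.
With no gaps, each column is 494/2 = 247 px.

247 px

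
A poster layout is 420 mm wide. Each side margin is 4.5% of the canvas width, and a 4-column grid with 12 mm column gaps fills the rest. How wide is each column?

Margins: 4.5% × 420 = 18.9 mm each, so content = 420 − 37.8 = 382.2 mm.
Subtracting 3 column gaps of 12 leaves 346.2 for 4 columns, so c = 86.55 mm.

86.55 mm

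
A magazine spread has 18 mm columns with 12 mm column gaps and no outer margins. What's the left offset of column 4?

90 mm

No margin, so column 4 starts at 3·(column + gutter) = 3·30 = 90 mm.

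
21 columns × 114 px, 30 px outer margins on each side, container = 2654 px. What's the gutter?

10 px

Take off 60 px of margins, leaving 2594 px.
21·114 + 20g = 2594 → 20g = 200 → g = 10 px.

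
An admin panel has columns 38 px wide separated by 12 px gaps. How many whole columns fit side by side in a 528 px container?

10 columns

10 columns: 10·38 + 9·12 = 488 px ≤ 528.
11 columns: 538 px > 528. So 10.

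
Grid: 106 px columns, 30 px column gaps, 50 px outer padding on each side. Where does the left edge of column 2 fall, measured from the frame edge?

186 px

Before column 2: the margin + 1 column + 1 column gap.
Offset = 50 + 1·(106 + 30) = 50 + 136 = 186 px.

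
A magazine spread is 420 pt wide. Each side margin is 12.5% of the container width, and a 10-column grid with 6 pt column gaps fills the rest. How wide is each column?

Each margin = 12.5% of 420 = 52.5 pt; content = 420 − 2·52.5 = 315 pt.
315 − 9·6 = 261; ÷10 gives c = 26.1 pt.

26.1 pt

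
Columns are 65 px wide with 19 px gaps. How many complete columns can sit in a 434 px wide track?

5 columns

5 columns: 5·65 + 4·19 = 401 px ≤ 434.
6 columns: 485 px > 434. So 5.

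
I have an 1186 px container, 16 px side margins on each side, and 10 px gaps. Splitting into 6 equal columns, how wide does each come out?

Content width = 1186 − 2·16 = 1154 px.
Subtracting 5 gaps of 10 leaves 1104 for 6 columns, so c = 184 px.

184 px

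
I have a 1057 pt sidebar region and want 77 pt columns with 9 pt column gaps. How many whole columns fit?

12 columns

Each extra column adds 77 + 9 = 86 pt.
(1057 + 9) / 86 = 12.40, so 12 columns fit.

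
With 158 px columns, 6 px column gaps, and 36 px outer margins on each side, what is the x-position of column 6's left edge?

856 px

Each column+gutter stride is 164 px; 5 of them past the 36 px margin is 36 + 820 = 856 px.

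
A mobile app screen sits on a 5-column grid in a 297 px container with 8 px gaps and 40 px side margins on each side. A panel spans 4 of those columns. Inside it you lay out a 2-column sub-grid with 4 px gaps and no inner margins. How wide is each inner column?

84 px

Take off 80 px of margins, leaving 217 px.
5c + 4·8 = 217 → 5c = 185 → c = 37 px.
4 columns plus 3 gaps: 148 + 24 = 172 px.
Subtracting 1 gap of 4 leaves 168 for 2 columns, so d = 84 px.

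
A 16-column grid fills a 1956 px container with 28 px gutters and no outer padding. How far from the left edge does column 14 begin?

1612 px

16 columns + 15 gutters: 16c + 15·28 = 1956.
16c = 1956 − 420 = 1536, so c = 96 px.
Each column+gutter stride is 124 px; with no margin, 13 of them is 1612 px.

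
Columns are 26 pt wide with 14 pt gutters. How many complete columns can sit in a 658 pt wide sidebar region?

16 columns

Each extra column adds 26 + 14 = 40 pt.
(658 + 14) / 40 = 16.80, so 16 columns fit.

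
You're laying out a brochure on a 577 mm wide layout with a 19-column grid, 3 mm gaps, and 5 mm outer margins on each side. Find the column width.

27 mm

Subtract both margins: 577 − 2·5 = 567 mm.
567 − 18·3 = 513; ÷19 gives c = 27 mm.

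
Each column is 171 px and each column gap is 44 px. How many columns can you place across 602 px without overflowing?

3 columns

k columns need k·171 + (k−1)·44 = k·215 − 44.
k·215 − 44 ≤ 602 → k ≤ 646 / 215 ≈ 3.00, so k = 3.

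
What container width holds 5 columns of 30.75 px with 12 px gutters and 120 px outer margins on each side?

Container = 2·120 + 5·30.75 + 4·12 = 240 + 153.75 + 48 = 441.75 px.

441.75 px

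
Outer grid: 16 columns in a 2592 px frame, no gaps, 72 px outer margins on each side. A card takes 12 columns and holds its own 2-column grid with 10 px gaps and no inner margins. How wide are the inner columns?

Inside the margins: 2592 − 144 = 2448 px.
16c = 2448 → c = 153 px.
With no gaps, 12 columns span 12·153 = 1836 px.
Subtracting 1 gap of 10 leaves 1826 for 2 columns, so d = 913 px.

913 px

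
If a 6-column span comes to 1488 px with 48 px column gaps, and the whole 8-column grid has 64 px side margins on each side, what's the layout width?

6 columns + 5 column gaps: 6c + 5·48 = 1488.
6c = 1488 − 240 = 1248, so c = 208 px.
Total width: 2·64 + 8·208 + 7·48 = 2128 px.

2128 px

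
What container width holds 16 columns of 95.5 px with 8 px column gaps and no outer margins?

1648 px

Summing: 1528 + 120 = 1648 px.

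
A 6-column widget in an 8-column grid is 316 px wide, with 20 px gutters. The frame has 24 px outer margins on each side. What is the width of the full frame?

Subtracting 5 gutters of 20 leaves 216 for 6 columns, so c = 36 px.
Total width: 2·24 + 8·36 + 7·20 = 476 px.

476 px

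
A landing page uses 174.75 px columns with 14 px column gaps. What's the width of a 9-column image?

1684.75 px

9-column span = 9·174.75 + 8·14 = 1684.75 px.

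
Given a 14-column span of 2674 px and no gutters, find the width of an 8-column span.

1528 px

With no gutters, each column is 2674/14 = 191 px.
With no gutters, 8 columns span 8·191 = 1528 px.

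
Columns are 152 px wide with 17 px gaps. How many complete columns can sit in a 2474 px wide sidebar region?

Each extra column adds 152 + 17 = 169 px.
(2474 + 17) / 169 = 14.74, so 14 columns fit.

14 columns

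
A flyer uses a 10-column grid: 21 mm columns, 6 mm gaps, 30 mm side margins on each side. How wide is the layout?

Adding margins, columns and gutters: 60 + 210 + 54 = 324 mm.

324 mm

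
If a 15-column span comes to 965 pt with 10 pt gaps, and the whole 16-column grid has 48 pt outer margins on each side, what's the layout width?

15 columns + 14 gaps: 15c + 14·10 = 965.
15c = 965 − 140 = 825, so c = 55 pt.
Adding margins, columns and gutters: 96 + 880 + 150 = 1126 pt.

1126 pt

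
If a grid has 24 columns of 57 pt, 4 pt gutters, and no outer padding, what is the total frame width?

Total width: 24·57 + 23·4 = 1460 pt.

1460 pt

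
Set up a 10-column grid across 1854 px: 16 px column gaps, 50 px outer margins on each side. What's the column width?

Subtract both margins: 1854 − 2·50 = 1754 px.
Subtracting 9 column gaps of 16 leaves 1610 for 10 columns, so c = 161 px.

161 px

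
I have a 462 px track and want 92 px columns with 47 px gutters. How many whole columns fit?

k columns need k·92 + (k−1)·47 = k·139 − 47.
k·139 − 47 ≤ 462 → k ≤ 509 / 139 ≈ 3.66, so k = 3.

3 columns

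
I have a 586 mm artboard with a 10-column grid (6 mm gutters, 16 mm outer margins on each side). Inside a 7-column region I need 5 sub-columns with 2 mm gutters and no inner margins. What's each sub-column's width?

Inside the margins: 586 − 32 = 554 mm.
554 − 9·6 = 500; ÷10 gives c = 50 mm.
7 columns plus 6 gutters: 350 + 36 = 386 mm.
5 columns + 4 gutters: 5d + 4·2 = 386.
5d = 386 − 8 = 378, so d = 75.6 mm.

75.6 mm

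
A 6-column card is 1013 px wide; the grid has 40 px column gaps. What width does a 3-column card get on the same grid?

486.5 px

Subtracting 5 column gaps of 40 leaves 813 for 6 columns, so c = 135.5 px.
3-column span = 3·135.5 + 2·40 = 486.5 px.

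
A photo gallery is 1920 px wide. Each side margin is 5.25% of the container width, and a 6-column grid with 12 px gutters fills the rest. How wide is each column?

Margins: 5.25% × 1920 = 100.8 px each, so content = 1920 − 201.6 = 1718.4 px.
Subtracting 5 gutters of 12 leaves 1658.4 for 6 columns, so c = 276.4 px.

276.4 px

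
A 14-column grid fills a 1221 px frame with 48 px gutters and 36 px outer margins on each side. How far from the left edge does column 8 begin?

Take off 72 px of margins, leaving 1149 px.
Subtracting 13 gutters of 48 leaves 525 for 14 columns, so c = 37.5 px.
Before column 8: the margin + 7 columns + 7 gutters.
Offset = 36 + 7·(37.5 + 48) = 36 + 598.5 = 634.5 px.

634.5 px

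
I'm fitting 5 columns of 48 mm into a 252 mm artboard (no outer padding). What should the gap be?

3 mm

5 columns take 5·48 = 240 mm; remaining 12 splits into 4 gaps.
g = 12 / 4 = 3 mm.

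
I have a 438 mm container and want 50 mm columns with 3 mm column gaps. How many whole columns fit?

8 columns

8 columns: 8·50 + 7·3 = 421 mm ≤ 438.
9 columns: 474 mm > 438. So 8.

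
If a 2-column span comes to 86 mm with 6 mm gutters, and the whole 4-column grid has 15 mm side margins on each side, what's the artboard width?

208 mm

Subtracting 1 gutter of 6 leaves 80 for 2 columns, so c = 40 mm.
Total width: 2·15 + 4·40 + 3·6 = 208 mm.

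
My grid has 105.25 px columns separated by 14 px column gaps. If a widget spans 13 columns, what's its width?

13-column span = 13·105.25 + 12·14 = 1536.25 px.

1536.25 px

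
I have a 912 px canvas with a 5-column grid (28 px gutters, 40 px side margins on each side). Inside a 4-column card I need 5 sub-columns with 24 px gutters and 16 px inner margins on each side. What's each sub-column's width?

Inside the margins: 912 − 80 = 832 px.
832 − 4·28 = 720; ÷5 gives c = 144 px.
4-column span = 4·144 + 3·28 = 660 px.
Inner content = 660 − 2·16 = 628 px.
5d + 4·24 = 628 → 5d = 532 → d = 106.4 px.

106.4 px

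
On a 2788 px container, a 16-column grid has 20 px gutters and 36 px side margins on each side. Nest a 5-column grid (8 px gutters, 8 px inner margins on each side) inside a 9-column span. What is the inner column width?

Outer content = 2788 − 2·36 = 2716 px.
16 columns + 15 gutters: 16c + 15·20 = 2716.
16c = 2716 − 300 = 2416, so c = 151 px.
Span of 9: 9·151 + 8·20 = 1359 + 160 = 1519 px.
Inner content = 1519 − 2·8 = 1503 px.
5 columns + 4 gutters: 5d + 4·8 = 1503.
5d = 1503 − 32 = 1471, so d = 294.2 px.

294.2 px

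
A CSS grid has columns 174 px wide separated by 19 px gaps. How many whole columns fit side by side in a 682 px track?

3 columns

3 columns: 3·174 + 2·19 = 560 px ≤ 682.
4 columns: 753 px > 682. So 3.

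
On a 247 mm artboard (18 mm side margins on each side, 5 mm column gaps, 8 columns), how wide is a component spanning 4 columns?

103 mm

Content width = 247 − 2·18 = 211 mm.
211 − 7·5 = 176; ÷8 gives c = 22 mm.
Span of 4: 4·22 + 3·5 = 88 + 15 = 103 mm.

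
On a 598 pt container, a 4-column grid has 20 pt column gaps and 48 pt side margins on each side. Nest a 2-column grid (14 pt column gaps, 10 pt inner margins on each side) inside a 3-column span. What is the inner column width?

168.75 pt

Inside the margins: 598 − 96 = 502 pt.
4c + 3·20 = 502 → 4c = 442 → c = 110.5 pt.
3 columns plus 2 column gaps: 331.5 + 40 = 371.5 pt.
Inner content = 371.5 − 2·10 = 351.5 pt.
351.5 − 1·14 = 337.5; ÷2 gives d = 168.75 pt.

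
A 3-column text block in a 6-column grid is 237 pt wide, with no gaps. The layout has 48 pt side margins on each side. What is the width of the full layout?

570 pt

237 / 3 = 79 pt per column.
Total width: 2·48 + 6·79 = 570 pt.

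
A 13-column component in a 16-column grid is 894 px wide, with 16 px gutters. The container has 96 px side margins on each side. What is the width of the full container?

894 − 12·16 = 702; ÷13 gives c = 54 px.
Container = 2·96 + 16·54 + 15·16 = 192 + 864 + 240 = 1296 px.

1296 px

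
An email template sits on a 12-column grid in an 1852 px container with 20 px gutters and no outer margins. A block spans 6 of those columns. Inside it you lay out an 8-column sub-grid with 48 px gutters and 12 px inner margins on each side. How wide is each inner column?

1852 − 11·20 = 1632; ÷12 gives c = 136 px.
6-column span = 6·136 + 5·20 = 916 px.
Inner content = 916 − 2·12 = 892 px.
8d + 7·48 = 892 → 8d = 556 → d = 69.5 px.

69.5 px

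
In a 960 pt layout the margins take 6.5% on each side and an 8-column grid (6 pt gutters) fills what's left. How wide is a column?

960 × (1 − 2·6.5%) = 960 × 87% = 835.2 pt for the columns.
8 columns + 7 gutters: 8c + 7·6 = 835.2.
8c = 835.2 − 42 = 793.2, so c = 99.15 pt.

99.15 pt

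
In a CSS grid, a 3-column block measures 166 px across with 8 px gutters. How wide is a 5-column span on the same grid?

282 px

166 − 2·8 = 150; ÷3 gives c = 50 px.
5-column span = 5·50 + 4·8 = 282 px.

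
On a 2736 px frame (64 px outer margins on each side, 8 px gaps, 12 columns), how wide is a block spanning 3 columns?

Content width = 2736 − 2·64 = 2608 px.
12c + 11·8 = 2608 → 12c = 2520 → c = 210 px.
3 columns plus 2 gaps: 630 + 16 = 646 px.

646 px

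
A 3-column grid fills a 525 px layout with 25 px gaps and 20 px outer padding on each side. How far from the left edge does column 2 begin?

190 px

Content = 525 − 2·20 = 485 px.
3c + 2·25 = 485 → 3c = 435 → c = 145 px.
Column 2 starts at margin + 1·(column + gutter) = 20 + 1·170 = 190 px.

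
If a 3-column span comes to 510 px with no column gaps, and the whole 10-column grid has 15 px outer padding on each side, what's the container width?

1730 px

With no column gaps, each column is 510/3 = 170 px.
Summing: 30 + 1700 = 1730 px.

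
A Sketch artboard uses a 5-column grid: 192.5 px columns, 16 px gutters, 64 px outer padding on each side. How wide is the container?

Adding margins, columns and gutters: 128 + 962.5 + 64 = 1154.5 px.

1154.5 px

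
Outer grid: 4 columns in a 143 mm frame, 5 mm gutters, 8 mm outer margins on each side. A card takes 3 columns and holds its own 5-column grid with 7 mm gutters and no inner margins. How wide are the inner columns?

Subtract both margins: 143 − 2·8 = 127 mm.
4c + 3·5 = 127 → 4c = 112 → c = 28 mm.
3 columns plus 2 gutters: 84 + 10 = 94 mm.
5d + 4·7 = 94 → 5d = 66 → d = 13.2 mm.

13.2 mm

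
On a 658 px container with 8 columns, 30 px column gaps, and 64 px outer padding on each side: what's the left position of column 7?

Content = 658 − 2·64 = 530 px.
8c + 7·30 = 530 → 8c = 320 → c = 40 px.
Column 7 starts at margin + 6·(column + gutter) = 64 + 6·70 = 484 px.

484 px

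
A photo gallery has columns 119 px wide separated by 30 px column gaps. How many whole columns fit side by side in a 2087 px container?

14 columns

k columns need k·119 + (k−1)·30 = k·149 − 30.
k·149 − 30 ≤ 2087 → k ≤ 2117 / 149 ≈ 14.21, so k = 14.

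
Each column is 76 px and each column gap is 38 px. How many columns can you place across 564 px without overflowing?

Each extra column adds 76 + 38 = 114 px.
(564 + 38) / 114 = 5.28, so 5 columns fit.

5 columns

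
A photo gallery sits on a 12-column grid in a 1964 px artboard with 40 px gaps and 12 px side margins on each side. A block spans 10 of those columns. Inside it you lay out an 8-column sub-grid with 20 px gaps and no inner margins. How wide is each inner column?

183.75 px

Take off 24 px of margins, leaving 1940 px.
1940 − 11·40 = 1500; ÷12 gives c = 125 px.
10 columns plus 9 gaps: 1250 + 360 = 1610 px.
8d + 7·20 = 1610 → 8d = 1470 → d = 183.75 px.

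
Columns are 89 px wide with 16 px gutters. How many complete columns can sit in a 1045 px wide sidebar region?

10 columns: 10·89 + 9·16 = 1034 px ≤ 1045.
11 columns: 1139 px > 1045. So 10.

10 columns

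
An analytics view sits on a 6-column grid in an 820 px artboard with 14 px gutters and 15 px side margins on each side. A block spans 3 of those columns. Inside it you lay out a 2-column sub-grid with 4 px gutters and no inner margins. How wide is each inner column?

Outer content = 820 − 2·15 = 790 px.
790 − 5·14 = 720; ÷6 gives c = 120 px.
Span of 3: 3·120 + 2·14 = 360 + 28 = 388 px.
388 − 1·4 = 384; ÷2 gives d = 192 px.

192 px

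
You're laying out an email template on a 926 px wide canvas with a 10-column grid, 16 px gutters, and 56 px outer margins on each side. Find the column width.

Subtract both margins: 926 − 2·56 = 814 px.
Subtracting 9 gutters of 16 leaves 670 for 10 columns, so c = 67 px.

67 px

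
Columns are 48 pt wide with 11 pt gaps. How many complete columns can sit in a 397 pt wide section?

Each extra column adds 48 + 11 = 59 pt.
(397 + 11) / 59 = 6.92, so 6 columns fit.

6 columns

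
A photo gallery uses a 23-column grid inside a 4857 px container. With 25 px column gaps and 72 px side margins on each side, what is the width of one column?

Content width = 4857 − 2·72 = 4713 px.
4713 − 22·25 = 4163; ÷23 gives c = 181 px.

181 px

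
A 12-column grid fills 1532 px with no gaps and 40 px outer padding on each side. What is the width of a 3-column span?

Subtract both margins: 1532 − 2·40 = 1452 px.
1452 / 12 = 121 px per column.
With no gaps, 3 columns span 3·121 = 363 px.

363 px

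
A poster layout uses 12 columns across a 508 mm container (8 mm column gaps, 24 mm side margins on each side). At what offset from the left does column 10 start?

375 mm

Inside the margins: 508 − 48 = 460 mm.
12c + 11·8 = 460 → 12c = 372 → c = 31 mm.
Column 10 starts at margin + 9·(column + gutter) = 24 + 9·39 = 375 mm.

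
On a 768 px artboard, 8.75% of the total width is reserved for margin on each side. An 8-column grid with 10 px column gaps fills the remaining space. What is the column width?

768 × (1 − 2·8.75%) = 768 × 82.5% = 633.6 px for the columns.
8 columns + 7 column gaps: 8c + 7·10 = 633.6.
8c = 633.6 − 70 = 563.6, so c = 70.45 px.

70.45 px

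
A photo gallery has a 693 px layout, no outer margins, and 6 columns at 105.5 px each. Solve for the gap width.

6 columns take 6·105.5 = 633 px; remaining 60 splits into 5 gaps.
g = 60 / 5 = 12 px.

12 px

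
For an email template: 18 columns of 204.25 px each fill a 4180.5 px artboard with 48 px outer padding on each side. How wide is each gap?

Inside the margins: 4180.5 − 96 = 4084.5 px.
18·204.25 + 17g = 4084.5 → 17g = 408 → g = 24 px.

24 px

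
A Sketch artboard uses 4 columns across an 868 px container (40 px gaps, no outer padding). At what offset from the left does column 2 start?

227 px

4c + 3·40 = 868 → 4c = 748 → c = 187 px.
No margin, so column 2 starts at 1·(column + gutter) = 1·227 = 227 px.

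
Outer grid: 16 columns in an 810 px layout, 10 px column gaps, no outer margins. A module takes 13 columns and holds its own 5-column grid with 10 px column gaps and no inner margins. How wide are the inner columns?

123.25 px

810 − 15·10 = 660; ÷16 gives c = 41.25 px.
13 columns plus 12 column gaps: 536.25 + 120 = 656.25 px.
5d + 4·10 = 656.25 → 5d = 616.25 → d = 123.25 px.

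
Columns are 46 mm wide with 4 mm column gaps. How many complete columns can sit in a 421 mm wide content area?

Each extra column adds 46 + 4 = 50 mm.
(421 + 4) / 50 = 8.50, so 8 columns fit.

8 columns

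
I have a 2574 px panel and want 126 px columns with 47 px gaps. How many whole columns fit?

Each extra column adds 126 + 47 = 173 px.
(2574 + 47) / 173 = 15.15, so 15 columns fit.

15 columns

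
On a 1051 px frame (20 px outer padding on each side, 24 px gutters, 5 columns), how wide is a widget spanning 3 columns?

597 px

Subtract both margins: 1051 − 2·20 = 1011 px.
5 columns + 4 gutters: 5c + 4·24 = 1011.
5c = 1011 − 96 = 915, so c = 183 px.
3 columns plus 2 gutters: 549 + 48 = 597 px.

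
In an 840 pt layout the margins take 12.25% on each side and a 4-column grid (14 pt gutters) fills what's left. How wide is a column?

148.05 pt

Margins: 12.25% × 840 = 102.9 pt each, so content = 840 − 205.8 = 634.2 pt.
Subtracting 3 gutters of 14 leaves 592.2 for 4 columns, so c = 148.05 pt.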